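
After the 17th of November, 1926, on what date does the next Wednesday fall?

Nov 17, 1926 is a Wednesday.
From Wednesday to the next Wednesday is 7 days.
Nov 17, 1926 + 7 = Nov 24, 1926.

November 24, 1926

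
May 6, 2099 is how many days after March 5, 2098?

427

Mar 5, 2098 → Mar 5, 2099: 365 days.
Mar 5, 2099 → Apr 5, 2099: 31 days (March has 31).
Apr 5, 2099 → May 5, 2099: 30 days (April has 30).
May 5, 2099 → May 6, 2099: 1 days.
Total: 427 days.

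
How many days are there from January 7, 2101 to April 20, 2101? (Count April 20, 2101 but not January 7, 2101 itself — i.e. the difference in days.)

103

Jan 7, 2101 → Feb 7, 2101: 31 days (January has 31).
Feb 7, 2101 → Mar 7, 2101: 28 days (February has 28).
Mar 7, 2101 → Apr 7, 2101: 31 days (March has 31).
Apr 7, 2101 → Apr 20, 2101: 13 days.
Total: 103 days.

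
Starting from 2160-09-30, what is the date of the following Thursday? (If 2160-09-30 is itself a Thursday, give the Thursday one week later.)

October 2, 2160

Sep 30, 2160 is a Tuesday.
From Tuesday to the next Thursday is 2 days.
Sep 30, 2160 + 2 = Oct 2, 2160.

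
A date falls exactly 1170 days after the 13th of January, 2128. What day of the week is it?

Wednesday

First find the weekday of Jan 13, 2128. Doomsday rule: the anchor day for the 2100s is Sunday. For year 28: 28÷12 = 2 r 4, and 4÷4 = 1, so 2+4+1 = 7.
Sunday + 7 ≡ Sunday — that's 2128's doomsday.
In January the doomsday date is Jan 4 (2128 is a leap year (divisible by 4)).
Jan 13 is 9 days after Jan 4; 9 mod 7 = 2, so Sunday + 2 = Tuesday.
1170 mod 7 = 1, so 1170 days after a Tuesday is Tuesday + 1 = Wednesday.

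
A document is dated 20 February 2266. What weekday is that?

Tuesday

Doomsday rule: the anchor day for the 2200s is Friday. For year 66: 66÷12 = 5 r 6, and 6÷4 = 1, so 5+6+1 = 12.
Friday + 12 ≡ Wednesday — that's 2266's doomsday.
In February the doomsday date is Feb 28 (2266 is not a leap year).
Feb 20 is 8 days before Feb 28; 8 mod 7 = 1, so Wednesday − 1 = Tuesday.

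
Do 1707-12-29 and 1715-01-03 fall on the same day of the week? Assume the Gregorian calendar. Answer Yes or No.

Yes

From Dec 29, 1707 to Jan 3, 1715 is 2562 days.
2562 mod 7 = 0, so they are the same weekday.
(Dec 29, 1707 is a Thursday; Jan 3, 1715 is a Thursday.)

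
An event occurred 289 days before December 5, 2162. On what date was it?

February 19, 2162

−5 → Nov 30, 2162 (end of Nov, 30 days; 284 left).
−30 → Oct 31, 2162 (end of Oct, 31 days; 254 left).
−31 → Sep 30, 2162 (end of Sep, 30 days; 223 left).
−30 → Aug 31, 2162 (end of Aug, 31 days; 193 left).
−31 → Jul 31, 2162 (end of Jul, 31 days; 162 left).
−31 → Jun 30, 2162 (end of Jun, 30 days; 131 left).
−30 → May 31, 2162 (end of May, 31 days; 101 left).
−31 → Apr 30, 2162 (end of Apr, 30 days; 70 left).
−30 → Mar 31, 2162 (end of Mar, 31 days; 40 left).
−31 → Feb 28, 2162 (end of Feb, 28 days; 9 left).
−9 → Feb 19, 2162.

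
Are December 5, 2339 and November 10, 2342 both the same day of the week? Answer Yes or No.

From Dec 5, 2339 to Nov 10, 2342 is 1071 days.
1071 mod 7 = 0, so they are the same weekday.
(Dec 5, 2339 is a Tuesday; Nov 10, 2342 is a Tuesday.)

Yes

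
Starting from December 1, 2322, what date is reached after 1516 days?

+365 (one year) → Dec 1, 2323 (1151 left).
+366 (one year; includes Feb 29, 2324) → Dec 1, 2324 (785 left).
+365 (one year) → Dec 1, 2325 (420 left).
+365 (one year) → Dec 1, 2326 (55 left).
Dec has 31 days: +31 → Jan 1, 2327 (24 left).
+24 → Jan 25, 2327.

January 25, 2327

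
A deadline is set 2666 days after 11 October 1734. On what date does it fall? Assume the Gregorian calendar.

January 28, 1742

+365 (one year) → Oct 11, 1735 (2301 left).
+366 (one year; includes Feb 29, 1736) → Oct 11, 1736 (1935 left).
+365 (one year) → Oct 11, 1737 (1570 left).
+365 (one year) → Oct 11, 1738 (1205 left).
+365 (one year) → Oct 11, 1739 (840 left).
+366 (one year; includes Feb 29, 1740) → Oct 11, 1740 (474 left).
+365 (one year) → Oct 11, 1741 (109 left).
Oct has 31 days: +21 → Nov 1, 1741 (88 left).
Nov has 30 days: +30 → Dec 1, 1741 (58 left).
Dec has 31 days: +31 → Jan 1, 1742 (27 left).
+27 → Jan 28, 1742.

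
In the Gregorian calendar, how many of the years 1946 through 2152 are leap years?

51

Multiples of 4 in [1946,2152]: 52.
Of those, multiples of 100: 2 (not leap unless ÷400).
Multiples of 400: 1.
Leap years = 52 − 2 + 1 = 51.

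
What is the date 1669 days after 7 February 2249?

September 3, 2253

+365 (one year) → Feb 7, 2250 (1304 left).
+365 (one year) → Feb 7, 2251 (939 left).
+365 (one year) → Feb 7, 2252 (574 left).
+366 (one year; includes Feb 29, 2252) → Feb 7, 2253 (208 left).
Feb has 28 days: +22 → Mar 1, 2253 (186 left).
Mar has 31 days: +31 → Apr 1, 2253 (155 left).
Apr has 30 days: +30 → May 1, 2253 (125 left).
May has 31 days: +31 → Jun 1, 2253 (94 left).
Jun has 30 days: +30 → Jul 1, 2253 (64 left).
Jul has 31 days: +31 → Aug 1, 2253 (33 left).
Aug has 31 days: +31 → Sep 1, 2253 (2 left).
+2 → Sep 3, 2253.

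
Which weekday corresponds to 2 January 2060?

January 1, 2060 is a Thursday.
Jan 1, 2060 → Jan 2, 2060: 1 days.
Total: 1 days.
1 mod 7 = 1, so Thursday + 1 = Friday.

Friday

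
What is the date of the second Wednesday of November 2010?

November 10, 2010

November 1, 2010 is a Monday.
The first Wednesday is therefore November 3 (2 days later).
The second Wednesday is 3 + 1×7 = November 10.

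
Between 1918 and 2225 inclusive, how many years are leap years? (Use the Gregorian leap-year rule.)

75

Multiples of 4 in [1918,2225]: 77.
Of those, multiples of 100: 3 (not leap unless ÷400).
Multiples of 400: 1.
Leap years = 77 − 3 + 1 = 75.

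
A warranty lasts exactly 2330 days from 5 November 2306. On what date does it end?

March 23, 2313

+365 (one year) → Nov 5, 2307 (1965 left).
+366 (one year; includes Feb 29, 2308) → Nov 5, 2308 (1599 left).
+365 (one year) → Nov 5, 2309 (1234 left).
+365 (one year) → Nov 5, 2310 (869 left).
+365 (one year) → Nov 5, 2311 (504 left).
+366 (one year; includes Feb 29, 2312) → Nov 5, 2312 (138 left).
Nov has 30 days: +26 → Dec 1, 2312 (112 left).
Dec has 31 days: +31 → Jan 1, 2313 (81 left).
Jan has 31 days: +31 → Feb 1, 2313 (50 left).
Feb has 28 days: +28 → Mar 1, 2313 (22 left).
+22 → Mar 23, 2313.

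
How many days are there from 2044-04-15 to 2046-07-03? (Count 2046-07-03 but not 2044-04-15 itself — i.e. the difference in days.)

Apr 15, 2044 → Apr 15, 2045: 365 days.
Apr 15, 2045 → Apr 15, 2046: 365 days.
Apr 15, 2046 → May 15, 2046: 30 days (April has 30).
May 15, 2046 → Jun 15, 2046: 31 days (May has 31).
Jun 15, 2046 → Jul 3, 2046: 18 days.
Total: 809 days.

809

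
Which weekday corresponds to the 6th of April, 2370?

Doomsday rule: the anchor day for the 2300s is Wednesday. For year 70: 70÷12 = 5 r 10, and 10÷4 = 2, so 5+10+2 = 17.
Wednesday + 17 ≡ Saturday — that's 2370's doomsday.
In April the doomsday date is Apr 4.
Apr 6 is 2 days after Apr 4; 2 mod 7 = 2, so Saturday + 2 = Monday.

Monday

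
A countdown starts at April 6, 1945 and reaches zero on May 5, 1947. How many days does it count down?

759

Apr 6, 1945 → Apr 6, 1946: 365 days.
Apr 6, 1946 → May 6, 1946: 30 days (April has 30).
May 6, 1946 → Jun 6, 1946: 31 days (May has 31).
Jun 6, 1946 → Jul 6, 1946: 30 days (June has 30).
Jul 6, 1946 → Aug 6, 1946: 31 days (July has 31).
Aug 6, 1946 → Sep 6, 1946: 31 days (August has 31).
Sep 6, 1946 → Oct 6, 1946: 30 days (September has 30).
Oct 6, 1946 → Nov 6, 1946: 31 days (October has 31).
Nov 6, 1946 → Dec 6, 1946: 30 days (November has 30).
Dec 6, 1946 → Jan 6, 1947: 31 days (December has 31).
Jan 6, 1947 → Feb 6, 1947: 31 days (January has 31).
Feb 6, 1947 → Mar 6, 1947: 28 days (February has 28).
Mar 6, 1947 → Apr 6, 1947: 31 days (March has 31).
Apr 6, 1947 → May 5, 1947: 29 days.
Total: 759 days.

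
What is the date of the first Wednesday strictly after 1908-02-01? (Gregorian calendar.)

Feb 1, 1908 is a Saturday.
From Saturday to the next Wednesday is 4 days.
Feb 1, 1908 + 4 = Feb 5, 1908.

February 5, 1908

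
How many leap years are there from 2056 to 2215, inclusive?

Multiples of 4 in [2056,2215]: 40.
Of those, multiples of 100: 2 (not leap unless ÷400).
Multiples of 400: 0.
Leap years = 40 − 2 + 0 = 38.

38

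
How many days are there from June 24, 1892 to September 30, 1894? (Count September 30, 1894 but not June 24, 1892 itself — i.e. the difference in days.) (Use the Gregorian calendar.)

828

Jun 24, 1892 → Jun 24, 1893: 365 days.
Jun 24, 1893 → Jun 24, 1894: 365 days.
Jun 24, 1894 → Jul 24, 1894: 30 days (June has 30).
Jul 24, 1894 → Aug 24, 1894: 31 days (July has 31).
Aug 24, 1894 → Sep 24, 1894: 31 days (August has 31).
Sep 24, 1894 → Sep 30, 1894: 6 days.
Total: 828 days.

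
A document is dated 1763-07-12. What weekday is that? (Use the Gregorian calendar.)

Tuesday

Doomsday rule: the anchor day for the 1700s is Sunday. For year 63: 63÷12 = 5 r 3, and 3÷4 = 0, so 5+3+0 = 8.
Sunday + 8 ≡ Monday — that's 1763's doomsday.
In July the doomsday date is Jul 11.
Jul 12 is 1 day after Jul 11; 1 mod 7 = 1, so Monday + 1 = Tuesday.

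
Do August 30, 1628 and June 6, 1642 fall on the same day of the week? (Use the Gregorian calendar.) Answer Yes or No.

From Aug 30, 1628 to Jun 6, 1642 is 5028 days.
5028 mod 7 = 2, so they are different weekdays.
(Aug 30, 1628 is a Wednesday; Jun 6, 1642 is a Friday.)

No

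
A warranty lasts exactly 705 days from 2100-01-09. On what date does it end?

+365 (one year) → Jan 9, 2101 (340 left).
Jan has 31 days: +23 → Feb 1, 2101 (317 left).
Feb has 28 days: +28 → Mar 1, 2101 (289 left).
Mar has 31 days: +31 → Apr 1, 2101 (258 left).
Apr has 30 days: +30 → May 1, 2101 (228 left).
May has 31 days: +31 → Jun 1, 2101 (197 left).
Jun has 30 days: +30 → Jul 1, 2101 (167 left).
Jul has 31 days: +31 → Aug 1, 2101 (136 left).
Aug has 31 days: +31 → Sep 1, 2101 (105 left).
Sep has 30 days: +30 → Oct 1, 2101 (75 left).
Oct has 31 days: +31 → Nov 1, 2101 (44 left).
Nov has 30 days: +30 → Dec 1, 2101 (14 left).
+14 → Dec 15, 2101.

December 15, 2101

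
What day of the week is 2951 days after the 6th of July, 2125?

Tuesday

Jul 6, 2125 is a Friday.
2951 mod 7 = 4, so 2951 days after a Friday is Friday + 4 = Tuesday.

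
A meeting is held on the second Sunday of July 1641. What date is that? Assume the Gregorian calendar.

July 14, 1641

July 1, 1641 is a Monday.
The first Sunday is therefore July 7 (6 days later).
The second Sunday is 7 + 1×7 = July 14.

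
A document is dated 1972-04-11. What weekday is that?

Tuesday

January 1, 1972 is a Saturday.
Jan 1, 1972 → Feb 1, 1972: 31 days (January has 31).
Feb 1, 1972 → Mar 1, 1972: 29 days (February has 29).
Mar 1, 1972 → Apr 1, 1972: 31 days (March has 31).
Apr 1, 1972 → Apr 11, 1972: 10 days.
Total: 101 days.
101 mod 7 = 3, so Saturday + 3 = Tuesday.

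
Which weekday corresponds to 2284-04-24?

Doomsday rule: the anchor day for the 2200s is Friday. For year 84: 84÷12 = 7 r 0, and 0÷4 = 0, so 7+0+0 = 7.
Friday + 7 ≡ Friday — that's 2284's doomsday.
In April the doomsday date is Apr 4.
Apr 24 is 20 days after Apr 4; 20 mod 7 = 6, so Friday + 6 = Thursday.

Thursday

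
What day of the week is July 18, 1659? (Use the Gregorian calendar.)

Friday

Doomsday rule: the anchor day for the 1600s is Tuesday. For year 59: 59÷12 = 4 r 11, and 11÷4 = 2, so 4+11+2 = 17.
Tuesday + 17 ≡ Friday — that's 1659's doomsday.
In July the doomsday date is Jul 11.
Jul 18 is 7 days after Jul 11; 7 mod 7 = 0, so Friday + 0 = Friday.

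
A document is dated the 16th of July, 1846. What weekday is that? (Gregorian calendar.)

January 1, 1846 is a Thursday.
Jan 1, 1846 → Feb 1, 1846: 31 days (January has 31).
Feb 1, 1846 → Mar 1, 1846: 28 days (February has 28).
Mar 1, 1846 → Apr 1, 1846: 31 days (March has 31).
Apr 1, 1846 → May 1, 1846: 30 days (April has 30).
May 1, 1846 → Jun 1, 1846: 31 days (May has 31).
Jun 1, 1846 → Jul 1, 1846: 30 days (June has 30).
Jul 1, 1846 → Jul 16, 1846: 15 days.
Total: 196 days.
196 mod 7 = 0, so Thursday + 0 = Thursday.

Thursday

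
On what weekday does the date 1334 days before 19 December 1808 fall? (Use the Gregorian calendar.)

Thursday

Dec 19, 1808 is a Monday.
1334 mod 7 = 4, so 1334 days before a Monday is Monday − 4 = Thursday.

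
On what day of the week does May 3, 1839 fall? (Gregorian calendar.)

Friday

Doomsday rule: the anchor day for the 1800s is Friday. For year 39: 39÷12 = 3 r 3, and 3÷4 = 0, so 3+3+0 = 6.
Friday + 6 ≡ Thursday — that's 1839's doomsday.
In May the doomsday date is May 9.
May 3 is 6 days before May 9; 6 mod 7 = 6, so Thursday − 6 = Friday.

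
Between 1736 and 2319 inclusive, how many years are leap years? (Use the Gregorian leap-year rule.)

Multiples of 4 in [1736,2319]: 146.
Of those, multiples of 100: 6 (not leap unless ÷400).
Multiples of 400: 1.
Leap years = 146 − 6 + 1 = 141.

141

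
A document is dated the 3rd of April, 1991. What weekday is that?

Wednesday

January 1, 1991 is a Tuesday.
Jan 1, 1991 → Feb 1, 1991: 31 days (January has 31).
Feb 1, 1991 → Mar 1, 1991: 28 days (February has 28).
Mar 1, 1991 → Apr 1, 1991: 31 days (March has 31).
Apr 1, 1991 → Apr 3, 1991: 2 days.
Total: 92 days.
92 mod 7 = 1, so Tuesday + 1 = Wednesday.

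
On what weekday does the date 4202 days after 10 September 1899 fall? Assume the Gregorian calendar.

Tuesday

First find the weekday of Sep 10, 1899. Doomsday rule: the anchor day for the 1800s is Friday. For year 99: 99÷12 = 8 r 3, and 3÷4 = 0, so 8+3+0 = 11.
Friday + 11 ≡ Tuesday — that's 1899's doomsday.
In September the doomsday date is Sep 5.
Sep 10 is 5 days after Sep 5; 5 mod 7 = 5, so Tuesday + 5 = Sunday.
4202 mod 7 = 2, so 4202 days after a Sunday is Sunday + 2 = Tuesday.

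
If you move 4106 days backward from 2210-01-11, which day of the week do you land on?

Sunday

Jan 11, 2210 is a Thursday.
4106 mod 7 = 4, so 4106 days before a Thursday is Thursday − 4 = Sunday.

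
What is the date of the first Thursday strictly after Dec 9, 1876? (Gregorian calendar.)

Dec 9, 1876 is a Saturday.
From Saturday to the next Thursday is 5 days.
Dec 9, 1876 + 5 = Dec 14, 1876.

December 14, 1876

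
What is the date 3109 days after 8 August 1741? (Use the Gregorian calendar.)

February 11, 1750

+365 (one year) → Aug 8, 1742 (2744 left).
+365 (one year) → Aug 8, 1743 (2379 left).
+366 (one year; includes Feb 29, 1744) → Aug 8, 1744 (2013 left).
+365 (one year) → Aug 8, 1745 (1648 left).
+365 (one year) → Aug 8, 1746 (1283 left).
+365 (one year) → Aug 8, 1747 (918 left).
+366 (one year; includes Feb 29, 1748) → Aug 8, 1748 (552 left).
+365 (one year) → Aug 8, 1749 (187 left).
Aug has 31 days: +24 → Sep 1, 1749 (163 left).
Sep has 30 days: +30 → Oct 1, 1749 (133 left).
Oct has 31 days: +31 → Nov 1, 1749 (102 left).
Nov has 30 days: +30 → Dec 1, 1749 (72 left).
Dec has 31 days: +31 → Jan 1, 1750 (41 left).
Jan has 31 days: +31 → Feb 1, 1750 (10 left).
+10 → Feb 11, 1750.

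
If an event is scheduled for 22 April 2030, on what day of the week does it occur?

Doomsday rule: the anchor day for the 2000s is Tuesday. For year 30: 30÷12 = 2 r 6, and 6÷4 = 1, so 2+6+1 = 9.
Tuesday + 9 ≡ Thursday — that's 2030's doomsday.
In April the doomsday date is Apr 4.
Apr 22 is 18 days after Apr 4; 18 mod 7 = 4, so Thursday + 4 = Monday.

Monday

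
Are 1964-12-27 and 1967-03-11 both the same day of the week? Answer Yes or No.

From Dec 27, 1964 to Mar 11, 1967 is 804 days.
804 mod 7 = 6, so they are different weekdays.
(Dec 27, 1964 is a Sunday; Mar 11, 1967 is a Saturday.)

No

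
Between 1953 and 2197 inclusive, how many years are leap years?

Multiples of 4 in [1953,2197]: 61.
Of those, multiples of 100: 2 (not leap unless ÷400).
Multiples of 400: 1.
Leap years = 61 − 2 + 1 = 60.

60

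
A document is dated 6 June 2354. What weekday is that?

Doomsday rule: the anchor day for the 2300s is Wednesday. For year 54: 54÷12 = 4 r 6, and 6÷4 = 1, so 4+6+1 = 11.
Wednesday + 11 ≡ Sunday — that's 2354's doomsday.
In June the doomsday date is Jun 6.
Jun 6 is the doomsday itself: Sunday.

Sunday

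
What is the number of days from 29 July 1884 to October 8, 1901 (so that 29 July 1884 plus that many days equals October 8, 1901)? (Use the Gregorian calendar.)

6279

Jul 29, 1884 → Jul 29, 1885: 365 days.
Jul 29, 1885 → Jul 29, 1886: 365 days.
Jul 29, 1886 → Jul 29, 1887: 365 days.
Jul 29, 1887 → Jul 29, 1888: 366 days (Feb 29, 1888 is in that span).
Jul 29, 1888 → Jul 29, 1889: 365 days.
Jul 29, 1889 → Jul 29, 1890: 365 days.
Jul 29, 1890 → Jul 29, 1891: 365 days.
Jul 29, 1891 → Jul 29, 1892: 366 days (Feb 29, 1892 is in that span).
Jul 29, 1892 → Jul 29, 1893: 365 days.
Jul 29, 1893 → Jul 29, 1894: 365 days.
Jul 29, 1894 → Jul 29, 1895: 365 days.
Jul 29, 1895 → Jul 29, 1896: 366 days (Feb 29, 1896 is in that span).
Jul 29, 1896 → Jul 29, 1897: 365 days.
Jul 29, 1897 → Jul 29, 1898: 365 days.
Jul 29, 1898 → Jul 29, 1899: 365 days.
Jul 29, 1899 → Jul 29, 1900: 365 days.
Jul 29, 1900 → Jul 29, 1901: 365 days.
Jul 29, 1901 → Aug 29, 1901: 31 days (July has 31).
Aug 29, 1901 → Sep 29, 1901: 31 days (August has 31).
Sep 29, 1901 → Oct 8, 1901: 9 days.
Total: 6279 days.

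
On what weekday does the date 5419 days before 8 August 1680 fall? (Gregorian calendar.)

Aug 8, 1680 is a Thursday.
5419 mod 7 = 1, so 5419 days before a Thursday is Thursday − 1 = Wednesday.

Wednesday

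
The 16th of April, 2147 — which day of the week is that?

Sunday

Doomsday rule: the anchor day for the 2100s is Sunday. For year 47: 47÷12 = 3 r 11, and 11÷4 = 2, so 3+11+2 = 16.
Sunday + 16 ≡ Tuesday — that's 2147's doomsday.
In April the doomsday date is Apr 4.
Apr 16 is 12 days after Apr 4; 12 mod 7 = 5, so Tuesday + 5 = Sunday.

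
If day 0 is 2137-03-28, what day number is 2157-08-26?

Mar 28, 2137 → Mar 28, 2138: 365 days.
Mar 28, 2138 → Mar 28, 2139: 365 days.
Mar 28, 2139 → Mar 28, 2140: 366 days (Feb 29, 2140 is in that span).
Mar 28, 2140 → Mar 28, 2141: 365 days.
Mar 28, 2141 → Mar 28, 2142: 365 days.
Mar 28, 2142 → Mar 28, 2143: 365 days.
Mar 28, 2143 → Mar 28, 2144: 366 days (Feb 29, 2144 is in that span).
Mar 28, 2144 → Mar 28, 2145: 365 days.
Mar 28, 2145 → Mar 28, 2146: 365 days.
Mar 28, 2146 → Mar 28, 2147: 365 days.
Mar 28, 2147 → Mar 28, 2148: 366 days (Feb 29, 2148 is in that span).
Mar 28, 2148 → Mar 28, 2149: 365 days.
Mar 28, 2149 → Mar 28, 2150: 365 days.
Mar 28, 2150 → Mar 28, 2151: 365 days.
Mar 28, 2151 → Mar 28, 2152: 366 days (Feb 29, 2152 is in that span).
Mar 28, 2152 → Mar 28, 2153: 365 days.
Mar 28, 2153 → Mar 28, 2154: 365 days.
Mar 28, 2154 → Mar 28, 2155: 365 days.
Mar 28, 2155 → Mar 28, 2156: 366 days (Feb 29, 2156 is in that span).
Mar 28, 2156 → Mar 28, 2157: 365 days.
Mar 28, 2157 → Apr 28, 2157: 31 days (March has 31).
Apr 28, 2157 → May 28, 2157: 30 days (April has 30).
May 28, 2157 → Jun 28, 2157: 31 days (May has 31).
Jun 28, 2157 → Jul 28, 2157: 30 days (June has 30).
Jul 28, 2157 → Aug 26, 2157: 29 days.
Total: 7456 days.

7456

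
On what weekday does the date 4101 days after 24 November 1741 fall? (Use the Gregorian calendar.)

First find the weekday of Nov 24, 1741. Doomsday rule: the anchor day for the 1700s is Sunday. For year 41: 41÷12 = 3 r 5, and 5÷4 = 1, so 3+5+1 = 9.
Sunday + 9 ≡ Tuesday — that's 1741's doomsday.
In November the doomsday date is Nov 7.
Nov 24 is 17 days after Nov 7; 17 mod 7 = 3, so Tuesday + 3 = Friday.
4101 mod 7 = 6, so 4101 days after a Friday is Friday + 6 = Thursday.

Thursday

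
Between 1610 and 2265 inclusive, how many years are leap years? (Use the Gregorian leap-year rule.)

159

Multiples of 4 in [1610,2265]: 164.
Of those, multiples of 100: 6 (not leap unless ÷400).
Multiples of 400: 1.
Leap years = 164 − 6 + 1 = 159.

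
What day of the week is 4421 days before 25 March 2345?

Wednesday

First find the weekday of Mar 25, 2345. Doomsday rule: the anchor day for the 2300s is Wednesday. For year 45: 45÷12 = 3 r 9, and 9÷4 = 2, so 3+9+2 = 14.
Wednesday + 14 ≡ Wednesday — that's 2345's doomsday.
In March the doomsday date is Mar 14.
Mar 25 is 11 days after Mar 14; 11 mod 7 = 4, so Wednesday + 4 = Sunday.
4421 mod 7 = 4, so 4421 days before a Sunday is Sunday − 4 = Wednesday.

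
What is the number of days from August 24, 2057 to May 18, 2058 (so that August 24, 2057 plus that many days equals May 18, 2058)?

267

Aug 24, 2057 → Sep 24, 2057: 31 days (August has 31).
Sep 24, 2057 → Oct 24, 2057: 30 days (September has 30).
Oct 24, 2057 → Nov 24, 2057: 31 days (October has 31).
Nov 24, 2057 → Dec 24, 2057: 30 days (November has 30).
Dec 24, 2057 → Jan 24, 2058: 31 days (December has 31).
Jan 24, 2058 → Feb 24, 2058: 31 days (January has 31).
Feb 24, 2058 → Mar 24, 2058: 28 days (February has 28).
Mar 24, 2058 → Apr 24, 2058: 31 days (March has 31).
Apr 24, 2058 → May 18, 2058: 24 days.
Total: 267 days.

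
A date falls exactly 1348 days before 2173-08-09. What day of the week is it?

Thursday

Aug 9, 2173 is a Monday.
1348 mod 7 = 4, so 1348 days before a Monday is Monday − 4 = Thursday.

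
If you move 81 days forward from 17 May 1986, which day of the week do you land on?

May 17, 1986 is a Saturday.
81 mod 7 = 4, so 81 days after a Saturday is Saturday + 4 = Wednesday.

Wednesday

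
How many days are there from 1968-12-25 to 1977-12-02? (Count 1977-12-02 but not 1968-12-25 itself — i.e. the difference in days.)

Dec 25, 1968 → Dec 25, 1969: 365 days.
Dec 25, 1969 → Dec 25, 1970: 365 days.
Dec 25, 1970 → Dec 25, 1971: 365 days.
Dec 25, 1971 → Dec 25, 1972: 366 days (Feb 29, 1972 is in that span).
Dec 25, 1972 → Dec 25, 1973: 365 days.
Dec 25, 1973 → Dec 25, 1974: 365 days.
Dec 25, 1974 → Dec 25, 1975: 365 days.
Dec 25, 1975 → Dec 25, 1976: 366 days (Feb 29, 1976 is in that span).
Dec 25, 1976 → Jan 25, 1977: 31 days (December has 31).
Jan 25, 1977 → Feb 25, 1977: 31 days (January has 31).
Feb 25, 1977 → Mar 25, 1977: 28 days (February has 28).
Mar 25, 1977 → Apr 25, 1977: 31 days (March has 31).
Apr 25, 1977 → May 25, 1977: 30 days (April has 30).
May 25, 1977 → Jun 25, 1977: 31 days (May has 31).
Jun 25, 1977 → Jul 25, 1977: 30 days (June has 30).
Jul 25, 1977 → Aug 25, 1977: 31 days (July has 31).
Aug 25, 1977 → Sep 25, 1977: 31 days (August has 31).
Sep 25, 1977 → Oct 25, 1977: 30 days (September has 30).
Oct 25, 1977 → Nov 25, 1977: 31 days (October has 31).
Nov 25, 1977 → Dec 2, 1977: 7 days.
Total: 3264 days.

3264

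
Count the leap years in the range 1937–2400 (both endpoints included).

Multiples of 4 in [1937,2400]: 116.
Of those, multiples of 100: 5 (not leap unless ÷400).
Multiples of 400: 2.
Leap years = 116 − 5 + 2 = 113.

113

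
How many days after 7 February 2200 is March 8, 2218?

Feb 7, 2200 → Feb 7, 2201: 365 days.
Feb 7, 2201 → Feb 7, 2202: 365 days.
Feb 7, 2202 → Feb 7, 2203: 365 days.
Feb 7, 2203 → Feb 7, 2204: 365 days.
Feb 7, 2204 → Feb 7, 2205: 366 days (Feb 29, 2204 is in that span).
Feb 7, 2205 → Feb 7, 2206: 365 days.
Feb 7, 2206 → Feb 7, 2207: 365 days.
Feb 7, 2207 → Feb 7, 2208: 365 days.
Feb 7, 2208 → Feb 7, 2209: 366 days (Feb 29, 2208 is in that span).
Feb 7, 2209 → Feb 7, 2210: 365 days.
Feb 7, 2210 → Feb 7, 2211: 365 days.
Feb 7, 2211 → Feb 7, 2212: 365 days.
Feb 7, 2212 → Feb 7, 2213: 366 days (Feb 29, 2212 is in that span).
Feb 7, 2213 → Feb 7, 2214: 365 days.
Feb 7, 2214 → Feb 7, 2215: 365 days.
Feb 7, 2215 → Feb 7, 2216: 365 days.
Feb 7, 2216 → Feb 7, 2217: 366 days (Feb 29, 2216 is in that span).
Feb 7, 2217 → Mar 7, 2217: 28 days (February has 28).
Mar 7, 2217 → Apr 7, 2217: 31 days (March has 31).
Apr 7, 2217 → May 7, 2217: 30 days (April has 30).
May 7, 2217 → Jun 7, 2217: 31 days (May has 31).
Jun 7, 2217 → Jul 7, 2217: 30 days (June has 30).
Jul 7, 2217 → Aug 7, 2217: 31 days (July has 31).
Aug 7, 2217 → Sep 7, 2217: 31 days (August has 31).
Sep 7, 2217 → Oct 7, 2217: 30 days (September has 30).
Oct 7, 2217 → Nov 7, 2217: 31 days (October has 31).
Nov 7, 2217 → Dec 7, 2217: 30 days (November has 30).
Dec 7, 2217 → Jan 7, 2218: 31 days (December has 31).
Jan 7, 2218 → Feb 7, 2218: 31 days (January has 31).
Feb 7, 2218 → Mar 7, 2218: 28 days (February has 28).
Mar 7, 2218 → Mar 8, 2218: 1 days.
Total: 6603 days.

6603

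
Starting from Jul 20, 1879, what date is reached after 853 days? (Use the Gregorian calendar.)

November 19, 1881

+366 (one year; includes Feb 29, 1880) → Jul 20, 1880 (487 left).
+365 (one year) → Jul 20, 1881 (122 left).
Jul has 31 days: +12 → Aug 1, 1881 (110 left).
Aug has 31 days: +31 → Sep 1, 1881 (79 left).
Sep has 30 days: +30 → Oct 1, 1881 (49 left).
Oct has 31 days: +31 → Nov 1, 1881 (18 left).
+18 → Nov 19, 1881.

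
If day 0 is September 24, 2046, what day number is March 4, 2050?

1257

Sep 24, 2046 → Sep 24, 2047: 365 days.
Sep 24, 2047 → Sep 24, 2048: 366 days (Feb 29, 2048 is in that span).
Sep 24, 2048 → Sep 24, 2049: 365 days.
Sep 24, 2049 → Oct 24, 2049: 30 days (September has 30).
Oct 24, 2049 → Nov 24, 2049: 31 days (October has 31).
Nov 24, 2049 → Dec 24, 2049: 30 days (November has 30).
Dec 24, 2049 → Jan 24, 2050: 31 days (December has 31).
Jan 24, 2050 → Feb 24, 2050: 31 days (January has 31).
Feb 24, 2050 → Mar 4, 2050: 8 days.
Total: 1257 days.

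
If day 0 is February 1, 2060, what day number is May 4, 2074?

Feb 1, 2060 → Feb 1, 2061: 366 days (Feb 29, 2060 is in that span).
Feb 1, 2061 → Feb 1, 2062: 365 days.
Feb 1, 2062 → Feb 1, 2063: 365 days.
Feb 1, 2063 → Feb 1, 2064: 365 days.
Feb 1, 2064 → Feb 1, 2065: 366 days (Feb 29, 2064 is in that span).
Feb 1, 2065 → Feb 1, 2066: 365 days.
Feb 1, 2066 → Feb 1, 2067: 365 days.
Feb 1, 2067 → Feb 1, 2068: 365 days.
Feb 1, 2068 → Feb 1, 2069: 366 days (Feb 29, 2068 is in that span).
Feb 1, 2069 → Feb 1, 2070: 365 days.
Feb 1, 2070 → Feb 1, 2071: 365 days.
Feb 1, 2071 → Feb 1, 2072: 365 days.
Feb 1, 2072 → Feb 1, 2073: 366 days (Feb 29, 2072 is in that span).
Feb 1, 2073 → Feb 1, 2074: 365 days.
Feb 1, 2074 → Mar 1, 2074: 28 days (February has 28).
Mar 1, 2074 → Apr 1, 2074: 31 days (March has 31).
Apr 1, 2074 → May 1, 2074: 30 days (April has 30).
May 1, 2074 → May 4, 2074: 3 days.
Total: 5206 days.

5206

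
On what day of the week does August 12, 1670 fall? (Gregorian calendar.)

Tuesday

Doomsday rule: the anchor day for the 1600s is Tuesday. For year 70: 70÷12 = 5 r 10, and 10÷4 = 2, so 5+10+2 = 17.
Tuesday + 17 ≡ Friday — that's 1670's doomsday.
In August the doomsday date is Aug 8.
Aug 12 is 4 days after Aug 8; 4 mod 7 = 4, so Friday + 4 = Tuesday.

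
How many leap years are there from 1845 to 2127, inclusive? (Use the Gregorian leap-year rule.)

68

Multiples of 4 in [1845,2127]: 70.
Of those, multiples of 100: 3 (not leap unless ÷400).
Multiples of 400: 1.
Leap years = 70 − 3 + 1 = 68.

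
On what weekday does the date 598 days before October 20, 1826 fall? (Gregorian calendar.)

Tuesday

First find the weekday of Oct 20, 1826. Doomsday rule: the anchor day for the 1800s is Friday. For year 26: 26÷12 = 2 r 2, and 2÷4 = 0, so 2+2+0 = 4.
Friday + 4 ≡ Tuesday — that's 1826's doomsday.
In October the doomsday date is Oct 10.
Oct 20 is 10 days after Oct 10; 10 mod 7 = 3, so Tuesday + 3 = Friday.
598 mod 7 = 3, so 598 days before a Friday is Friday − 3 = Tuesday.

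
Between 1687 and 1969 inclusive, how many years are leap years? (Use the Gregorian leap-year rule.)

68

Multiples of 4 in [1687,1969]: 71.
Of those, multiples of 100: 3 (not leap unless ÷400).
Multiples of 400: 0.
Leap years = 71 − 3 + 0 = 68.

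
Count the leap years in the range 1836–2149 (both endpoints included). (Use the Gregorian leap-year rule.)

77

Multiples of 4 in [1836,2149]: 79.
Of those, multiples of 100: 3 (not leap unless ÷400).
Multiples of 400: 1.
Leap years = 79 − 3 + 1 = 77.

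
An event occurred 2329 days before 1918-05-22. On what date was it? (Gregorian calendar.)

January 5, 1912

−365 (one year) → May 22, 1917 (1964 left).
−365 (one year) → May 22, 1916 (1599 left).
−366 (one year; includes Feb 29, 1916) → May 22, 1915 (1233 left).
−365 (one year) → May 22, 1914 (868 left).
−365 (one year) → May 22, 1913 (503 left).
−365 (one year) → May 22, 1912 (138 left).
−22 → Apr 30, 1912 (end of Apr, 30 days; 116 left).
−30 → Mar 31, 1912 (end of Mar, 31 days; 86 left).
−31 → Feb 29, 1912 (end of Feb, 29 days; 55 left).
−29 → Jan 31, 1912 (end of Jan, 31 days; 26 left).
−26 → Jan 5, 1912.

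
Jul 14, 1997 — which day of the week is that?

Doomsday rule: the anchor day for the 1900s is Wednesday. For year 97: 97÷12 = 8 r 1, and 1÷4 = 0, so 8+1+0 = 9.
Wednesday + 9 ≡ Friday — that's 1997's doomsday.
In July the doomsday date is Jul 11.
Jul 14 is 3 days after Jul 11; 3 mod 7 = 3, so Friday + 3 = Monday.

Monday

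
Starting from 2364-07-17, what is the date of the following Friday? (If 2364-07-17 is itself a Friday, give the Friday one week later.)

Jul 17, 2364 is a Friday.
From Friday to the next Friday is 7 days.
Jul 17, 2364 + 7 = Jul 24, 2364.

July 24, 2364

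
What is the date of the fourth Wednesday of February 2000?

February 1, 2000 is a Tuesday.
The first Wednesday is therefore February 2 (1 days later).
The fourth Wednesday is 2 + 3×7 = February 23.

February 23, 2000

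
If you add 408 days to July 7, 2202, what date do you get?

August 19, 2203

+365 (one year) → Jul 7, 2203 (43 left).
Jul has 31 days: +25 → Aug 1, 2203 (18 left).
+18 → Aug 19, 2203.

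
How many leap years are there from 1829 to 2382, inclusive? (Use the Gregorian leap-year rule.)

134

Multiples of 4 in [1829,2382]: 138.
Of those, multiples of 100: 5 (not leap unless ÷400).
Multiples of 400: 1.
Leap years = 138 − 5 + 1 = 134.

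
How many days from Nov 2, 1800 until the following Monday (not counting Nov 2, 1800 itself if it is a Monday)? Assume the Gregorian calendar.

Nov 2, 1800 is a Sunday.
From Sunday to the next Monday is 1 day.

1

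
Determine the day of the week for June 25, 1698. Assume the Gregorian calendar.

Doomsday rule: the anchor day for the 1600s is Tuesday. For year 98: 98÷12 = 8 r 2, and 2÷4 = 0, so 8+2+0 = 10.
Tuesday + 10 ≡ Friday — that's 1698's doomsday.
In June the doomsday date is Jun 6.
Jun 25 is 19 days after Jun 6; 19 mod 7 = 5, so Friday + 5 = Wednesday.

Wednesday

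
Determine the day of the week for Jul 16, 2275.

Friday

Doomsday rule: the anchor day for the 2200s is Friday. For year 75: 75÷12 = 6 r 3, and 3÷4 = 0, so 6+3+0 = 9.
Friday + 9 ≡ Sunday — that's 2275's doomsday.
In July the doomsday date is Jul 11.
Jul 16 is 5 days after Jul 11; 5 mod 7 = 5, so Sunday + 5 = Friday.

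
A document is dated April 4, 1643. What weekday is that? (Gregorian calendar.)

Doomsday rule: the anchor day for the 1600s is Tuesday. For year 43: 43÷12 = 3 r 7, and 7÷4 = 1, so 3+7+1 = 11.
Tuesday + 11 ≡ Saturday — that's 1643's doomsday.
In April the doomsday date is Apr 4.
Apr 4 is the doomsday itself: Saturday.

Saturday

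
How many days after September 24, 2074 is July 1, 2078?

Sep 24, 2074 → Sep 24, 2075: 365 days.
Sep 24, 2075 → Sep 24, 2076: 366 days (Feb 29, 2076 is in that span).
Sep 24, 2076 → Sep 24, 2077: 365 days.
Sep 24, 2077 → Oct 24, 2077: 30 days (September has 30).
Oct 24, 2077 → Nov 24, 2077: 31 days (October has 31).
Nov 24, 2077 → Dec 24, 2077: 30 days (November has 30).
Dec 24, 2077 → Jan 24, 2078: 31 days (December has 31).
Jan 24, 2078 → Feb 24, 2078: 31 days (January has 31).
Feb 24, 2078 → Mar 24, 2078: 28 days (February has 28).
Mar 24, 2078 → Apr 24, 2078: 31 days (March has 31).
Apr 24, 2078 → May 24, 2078: 30 days (April has 30).
May 24, 2078 → Jun 24, 2078: 31 days (May has 31).
Jun 24, 2078 → Jul 1, 2078: 7 days.
Total: 1376 days.

1376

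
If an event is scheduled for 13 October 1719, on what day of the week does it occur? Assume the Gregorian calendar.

Doomsday rule: the anchor day for the 1700s is Sunday. For year 19: 19÷12 = 1 r 7, and 7÷4 = 1, so 1+7+1 = 9.
Sunday + 9 ≡ Tuesday — that's 1719's doomsday.
In October the doomsday date is Oct 10.
Oct 13 is 3 days after Oct 10; 3 mod 7 = 3, so Tuesday + 3 = Friday.

Friday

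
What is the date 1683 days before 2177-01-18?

−366 (one year; includes Feb 29, 2176) → Jan 18, 2176 (1317 left).
−365 (one year) → Jan 18, 2175 (952 left).
−365 (one year) → Jan 18, 2174 (587 left).
−365 (one year) → Jan 18, 2173 (222 left).
−18 → Dec 31, 2172 (end of Dec, 31 days; 204 left).
−31 → Nov 30, 2172 (end of Nov, 30 days; 173 left).
−30 → Oct 31, 2172 (end of Oct, 31 days; 143 left).
−31 → Sep 30, 2172 (end of Sep, 30 days; 112 left).
−30 → Aug 31, 2172 (end of Aug, 31 days; 82 left).
−31 → Jul 31, 2172 (end of Jul, 31 days; 51 left).
−31 → Jun 30, 2172 (end of Jun, 30 days; 20 left).
−20 → Jun 10, 2172.

June 10, 2172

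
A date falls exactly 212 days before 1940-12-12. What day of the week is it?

First find the weekday of Dec 12, 1940. Doomsday rule: the anchor day for the 1900s is Wednesday. For year 40: 40÷12 = 3 r 4, and 4÷4 = 1, so 3+4+1 = 8.
Wednesday + 8 ≡ Thursday — that's 1940's doomsday.
In December the doomsday date is Dec 12.
Dec 12 is the doomsday itself: Thursday.
212 mod 7 = 2, so 212 days before a Thursday is Thursday − 2 = Tuesday.

Tuesday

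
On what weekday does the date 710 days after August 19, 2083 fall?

First find the weekday of Aug 19, 2083. Doomsday rule: the anchor day for the 2000s is Tuesday. For year 83: 83÷12 = 6 r 11, and 11÷4 = 2, so 6+11+2 = 19.
Tuesday + 19 ≡ Sunday — that's 2083's doomsday.
In August the doomsday date is Aug 8.
Aug 19 is 11 days after Aug 8; 11 mod 7 = 4, so Sunday + 4 = Thursday.
710 mod 7 = 3, so 710 days after a Thursday is Thursday + 3 = Sunday.

Sunday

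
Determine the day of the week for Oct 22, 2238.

Doomsday rule: the anchor day for the 2200s is Friday. For year 38: 38÷12 = 3 r 2, and 2÷4 = 0, so 3+2+0 = 5.
Friday + 5 ≡ Wednesday — that's 2238's doomsday.
In October the doomsday date is Oct 10.
Oct 22 is 12 days after Oct 10; 12 mod 7 = 5, so Wednesday + 5 = Monday.

Monday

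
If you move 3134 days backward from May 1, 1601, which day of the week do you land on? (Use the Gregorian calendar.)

First find the weekday of May 1, 1601. Doomsday rule: the anchor day for the 1600s is Tuesday. For year 01: 1÷12 = 0 r 1, and 1÷4 = 0, so 0+1+0 = 1.
Tuesday + 1 ≡ Wednesday — that's 1601's doomsday.
In May the doomsday date is May 9.
May 1 is 8 days before May 9; 8 mod 7 = 1, so Wednesday − 1 = Tuesday.
3134 mod 7 = 5, so 3134 days before a Tuesday is Tuesday − 5 = Thursday.

Thursday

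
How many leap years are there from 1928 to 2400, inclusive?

Multiples of 4 in [1928,2400]: 119.
Of those, multiples of 100: 5 (not leap unless ÷400).
Multiples of 400: 2.
Leap years = 119 − 5 + 2 = 116.

116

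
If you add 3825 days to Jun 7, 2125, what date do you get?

+365 (one year) → Jun 7, 2126 (3460 left).
+365 (one year) → Jun 7, 2127 (3095 left).
+366 (one year; includes Feb 29, 2128) → Jun 7, 2128 (2729 left).
+365 (one year) → Jun 7, 2129 (2364 left).
+365 (one year) → Jun 7, 2130 (1999 left).
+365 (one year) → Jun 7, 2131 (1634 left).
+366 (one year; includes Feb 29, 2132) → Jun 7, 2132 (1268 left).
+365 (one year) → Jun 7, 2133 (903 left).
+365 (one year) → Jun 7, 2134 (538 left).
+365 (one year) → Jun 7, 2135 (173 left).
Jun has 30 days: +24 → Jul 1, 2135 (149 left).
Jul has 31 days: +31 → Aug 1, 2135 (118 left).
Aug has 31 days: +31 → Sep 1, 2135 (87 left).
Sep has 30 days: +30 → Oct 1, 2135 (57 left).
Oct has 31 days: +31 → Nov 1, 2135 (26 left).
+26 → Nov 27, 2135.

November 27, 2135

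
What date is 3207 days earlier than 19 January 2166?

−365 (one year) → Jan 19, 2165 (2842 left).
−366 (one year; includes Feb 29, 2164) → Jan 19, 2164 (2476 left).
−365 (one year) → Jan 19, 2163 (2111 left).
−365 (one year) → Jan 19, 2162 (1746 left).
−365 (one year) → Jan 19, 2161 (1381 left).
−366 (one year; includes Feb 29, 2160) → Jan 19, 2160 (1015 left).
−365 (one year) → Jan 19, 2159 (650 left).
−365 (one year) → Jan 19, 2158 (285 left).
−19 → Dec 31, 2157 (end of Dec, 31 days; 266 left).
−31 → Nov 30, 2157 (end of Nov, 30 days; 235 left).
−30 → Oct 31, 2157 (end of Oct, 31 days; 205 left).
−31 → Sep 30, 2157 (end of Sep, 30 days; 174 left).
−30 → Aug 31, 2157 (end of Aug, 31 days; 144 left).
−31 → Jul 31, 2157 (end of Jul, 31 days; 113 left).
−31 → Jun 30, 2157 (end of Jun, 30 days; 82 left).
−30 → May 31, 2157 (end of May, 31 days; 52 left).
−31 → Apr 30, 2157 (end of Apr, 30 days; 21 left).
−21 → Apr 9, 2157.

April 9, 2157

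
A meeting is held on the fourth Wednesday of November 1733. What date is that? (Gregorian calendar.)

November 25, 1733

November 1, 1733 is a Sunday.
The first Wednesday is therefore November 4 (3 days later).
The fourth Wednesday is 4 + 3×7 = November 25.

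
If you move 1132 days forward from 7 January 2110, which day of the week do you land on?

Sunday

First find the weekday of Jan 7, 2110. Doomsday rule: the anchor day for the 2100s is Sunday. For year 10: 10÷12 = 0 r 10, and 10÷4 = 2, so 0+10+2 = 12.
Sunday + 12 ≡ Friday — that's 2110's doomsday.
In January the doomsday date is Jan 3 (2110 is not a leap year).
Jan 7 is 4 days after Jan 3; 4 mod 7 = 4, so Friday + 4 = Tuesday.
1132 mod 7 = 5, so 1132 days after a Tuesday is Tuesday + 5 = Sunday.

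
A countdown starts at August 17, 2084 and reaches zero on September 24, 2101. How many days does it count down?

6246

Aug 17, 2084 → Aug 17, 2085: 365 days.
Aug 17, 2085 → Aug 17, 2086: 365 days.
Aug 17, 2086 → Aug 17, 2087: 365 days.
Aug 17, 2087 → Aug 17, 2088: 366 days (Feb 29, 2088 is in that span).
Aug 17, 2088 → Aug 17, 2089: 365 days.
Aug 17, 2089 → Aug 17, 2090: 365 days.
Aug 17, 2090 → Aug 17, 2091: 365 days.
Aug 17, 2091 → Aug 17, 2092: 366 days (Feb 29, 2092 is in that span).
Aug 17, 2092 → Aug 17, 2093: 365 days.
Aug 17, 2093 → Aug 17, 2094: 365 days.
Aug 17, 2094 → Aug 17, 2095: 365 days.
Aug 17, 2095 → Aug 17, 2096: 366 days (Feb 29, 2096 is in that span).
Aug 17, 2096 → Aug 17, 2097: 365 days.
Aug 17, 2097 → Aug 17, 2098: 365 days.
Aug 17, 2098 → Aug 17, 2099: 365 days.
Aug 17, 2099 → Aug 17, 2100: 365 days.
Aug 17, 2100 → Aug 17, 2101: 365 days.
Aug 17, 2101 → Sep 17, 2101: 31 days (August has 31).
Sep 17, 2101 → Sep 24, 2101: 7 days.
Total: 6246 days.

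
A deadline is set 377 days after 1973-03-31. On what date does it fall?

Mar has 31 days: +1 → Apr 1, 1973 (376 left).
Apr has 30 days: +30 → May 1, 1973 (346 left).
May has 31 days: +31 → Jun 1, 1973 (315 left).
Jun has 30 days: +30 → Jul 1, 1973 (285 left).
Jul has 31 days: +31 → Aug 1, 1973 (254 left).
Aug has 31 days: +31 → Sep 1, 1973 (223 left).
Sep has 30 days: +30 → Oct 1, 1973 (193 left).
Oct has 31 days: +31 → Nov 1, 1973 (162 left).
Nov has 30 days: +30 → Dec 1, 1973 (132 left).
Dec has 31 days: +31 → Jan 1, 1974 (101 left).
Jan has 31 days: +31 → Feb 1, 1974 (70 left).
Feb has 28 days: +28 → Mar 1, 1974 (42 left).
Mar has 31 days: +31 → Apr 1, 1974 (11 left).
+11 → Apr 12, 1974.

April 12, 1974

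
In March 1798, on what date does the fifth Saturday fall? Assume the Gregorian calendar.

March 31, 1798

March 1, 1798 is a Thursday.
The first Saturday is therefore March 3 (2 days later).
The fifth Saturday is 3 + 4×7 = March 31.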